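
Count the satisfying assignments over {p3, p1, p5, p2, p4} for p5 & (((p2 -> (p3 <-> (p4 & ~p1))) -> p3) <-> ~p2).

Initial set: {(p5 & (((p2 -> (p3 <-> (p4 & ~p1))) -> p3) <-> ~p2))}.
(p5 & (((p2 -> (p3 <-> (p4 & ~p1))) -> p3) <-> ~p2)): α-rule — add p5, (((p2 -> (p3 <-> (p4 & ~p1))) -> p3) <-> ~p2).
(((p2 -> (p3 <-> (p4 & ~p1))) -> p3) <-> ~p2): β-rule — branch into ((p2 -> (p3 <-> (p4 & ~p1))) -> p3), ~p2  //  ~((p2 -> (p3 <-> (p4 & ~p1))) -> p3), ~~p2.
  branch 1 (add ((p2 -> (p3 <-> (p4 & ~p1))) -> p3), ~p2):
    ((p2 -> (p3 <-> (p4 & ~p1))) -> p3): β-rule — branch into ~(p2 -> (p3 <-> (p4 & ~p1)))  //  p3.
      branch 1.1 (add ~(p2 -> (p3 <-> (p4 & ~p1)))):
        ~(p2 -> (p3 <-> (p4 & ~p1))): α-rule — add p2, ~(p3 <-> (p4 & ~p1)).
        × closes — contains both p2 and ~p2.
      branch 1.2 (add p3):
        ○ open, literals {p2=false, p3=true, p5=true}.
  branch 2 (add ~((p2 -> (p3 <-> (p4 & ~p1))) -> p3), ~~p2):
    ~((p2 -> (p3 <-> (p4 & ~p1))) -> p3): α-rule — add (p2 -> (p3 <-> (p4 & ~p1))), ~p3.
    (p2 -> (p3 <-> (p4 & ~p1))): β-rule — branch into ~p2  //  (p3 <-> (p4 & ~p1)).
      branch 2.1 (add ~p2):
        × closes — contains both p2 and ~p2.
      branch 2.2 (add (p3 <-> (p4 & ~p1))):
        (p3 <-> (p4 & ~p1)): β-rule — branch into p3, (p4 & ~p1)  //  ~p3, ~(p4 & ~p1).
          branch 2.2.1 (add p3, (p4 & ~p1)):
            × closes — contains both p3 and ~p3.
          branch 2.2.2 (add ~p3, ~(p4 & ~p1)):
            ~(p4 & ~p1): β-rule — branch into ~p4  //  ~~p1.
              branch 2.2.2.1 (add ~p4):
                ○ open, literals {p2=true, p3=false, p4=false, p5=true}.
              branch 2.2.2.2 (add ~~p1):
                ○ open, literals {p1=true, p2=true, p3=false, p5=true}.
3 branches closed, 3 open.
Each open branch fixes some atoms; the unmentioned ones are free. Counting distinct full assignments: branch {p2=false, p3=true, p5=true} (p1, p4) contributes 4 new; branch {p2=true, p3=false, p4=false, p5=true} (p1) contributes 2 new; branch {p1=true, p2=true, p3=false, p5=true} (p4) contributes 1 new. Total: 7.

7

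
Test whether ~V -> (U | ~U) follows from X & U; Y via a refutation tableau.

Initial set: {(X & U); Y; ~(~V -> (U | ~U))}.
(X & U): α-rule — add X, U.
~(~V -> (U | ~U)): α-rule — add ~V, ~(U | ~U).
~(U | ~U): α-rule — add ~U, ~~U.
× closes — contains both U and ~U.
All 1 branch closes.
Every branch closed, so the premises entail the conclusion.

Yes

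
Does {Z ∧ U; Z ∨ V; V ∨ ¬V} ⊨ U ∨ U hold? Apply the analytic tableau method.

Yes

Initial set: {(Z ∧ U); (Z ∨ V); (V ∨ ¬V); ¬(U ∨ U)}.
(Z ∧ U): α-rule — add Z, U.
¬(U ∨ U): α-rule — add ¬U, ¬U.
× closes — contains both U and ¬U.
All 1 branch closes.
Every branch closed, so the premises entail the conclusion.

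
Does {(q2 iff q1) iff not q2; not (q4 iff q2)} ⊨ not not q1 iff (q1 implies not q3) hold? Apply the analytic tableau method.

Initial set: {((q2 iff q1) iff not q2); not (q4 iff q2); not (not not q1 iff (q1 implies not q3))}.
((q2 iff q1) iff not q2): β-rule — branch into (q2 iff q1), not q2  //  not (q2 iff q1), not not q2.
  branch 1 (add (q2 iff q1), not q2):
    not (q4 iff q2): β-rule — branch into q4, not q2  //  not q4, q2.
      branch 1.1 (add q4, not q2):
        not (not not q1 iff (q1 implies not q3)): β-rule — branch into not not q1, not (q1 implies not q3)  //  not not not q1, (q1 implies not q3).
          branch 1.1.1 (add not not q1, not (q1 implies not q3)):
            not not q1: drop double negation, giving q1.
            not (q1 implies not q3): α-rule — add q1, not not q3.
            (q2 iff q1): β-rule — branch into q2, q1  //  not q2, not q1.
              branch 1.1.1.1 (add q2, q1):
                × closes — contains both q2 and not q2.
              branch 1.1.1.2 (add not q2, not q1):
                × closes — contains both q1 and not q1.
          branch 1.1.2 (add not not not q1, (q1 implies not q3)):
            not not not q1: drop double negation, giving not q1.
            (q2 iff q1): β-rule — branch into q2, q1  //  not q2, not q1.
              branch 1.1.2.1 (add q2, q1):
                × closes — contains both q2 and not q2.
              branch 1.1.2.2 (add not q2, not q1):
                (q1 implies not q3): β-rule — branch into not q1  //  not q3.
                  branch 1.1.2.2.1 (add not q1):
                    ○ open, literals {q1=F, q2=F, q4=T}.
                  branch 1.1.2.2.2 (add not q3):
                    ○ open, literals {q1=F, q2=F, q3=F, q4=T}.
      branch 1.2 (add not q4, q2):
        × closes — contains both q2 and not q2.
  branch 2 (add not (q2 iff q1), not not q2):
    not (q4 iff q2): β-rule — branch into q4, not q2  //  not q4, q2.
      branch 2.1 (add q4, not q2):
        × closes — contains both q2 and not q2.
      branch 2.2 (add not q4, q2):
        not (not not q1 iff (q1 implies not q3)): β-rule — branch into not not q1, not (q1 implies not q3)  //  not not not q1, (q1 implies not q3).
          branch 2.2.1 (add not not q1, not (q1 implies not q3)):
            not not q1: drop double negation, giving q1.
            not (q1 implies not q3): α-rule — add q1, not not q3.
            not (q2 iff q1): β-rule — branch into q2, not q1  //  not q2, q1.
              branch 2.2.1.1 (add q2, not q1):
                × closes — contains both q1 and not q1.
              branch 2.2.1.2 (add not q2, q1):
                × closes — contains both q2 and not q2.
          branch 2.2.2 (add not not not q1, (q1 implies not q3)):
            not not not q1: drop double negation, giving not q1.
            not (q2 iff q1): β-rule — branch into q2, not q1  //  not q2, q1.
              branch 2.2.2.1 (add q2, not q1):
                (q1 implies not q3): β-rule — branch into not q1  //  not q3.
                  branch 2.2.2.1.1 (add not q1):
                    ○ open, literals {q1=F, q2=T, q4=F}.
                  branch 2.2.2.1.2 (add not q3):
                    ○ open, literals {q1=F, q2=T, q3=F, q4=F}.
              branch 2.2.2.2 (add not q2, q1):
                × closes — contains both q2 and not q2.
8 branches closed, 4 open.
An open branch gives a countermodel: q1=F, q2=F, q4=T (unmentioned atoms arbitrary); the premises hold there but the conclusion fails.

No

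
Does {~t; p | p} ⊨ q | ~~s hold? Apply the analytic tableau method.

Initial set: {~t; (p | p); ~(q | ~~s)}.
~(q | ~~s): α-rule — add ~q, ~~~s.
~~~s: drop double negation, giving ~s.
(p | p): β-rule — branch into p  //  p.
  branch 1 (add p):
    ○ open, literals {p=true, q=false, s=false, t=false}.
  branch 2 (add p):
    ○ open, literals {p=true, q=false, s=false, t=false}.
0 branches closed, 2 open.
An open branch gives a countermodel: p=true, q=false, s=false, t=false (unmentioned atoms arbitrary); the premises hold there but the conclusion fails.

No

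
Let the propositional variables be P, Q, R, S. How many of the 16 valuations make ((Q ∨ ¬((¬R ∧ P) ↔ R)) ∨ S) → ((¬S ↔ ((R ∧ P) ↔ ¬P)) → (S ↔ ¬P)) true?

14

Initial set: {(((Q ∨ ¬((¬R ∧ P) ↔ R)) ∨ S) → ((¬S ↔ ((R ∧ P) ↔ ¬P)) → (S ↔ ¬P)))}.
(((Q ∨ ¬((¬R ∧ P) ↔ R)) ∨ S) → ((¬S ↔ ((R ∧ P) ↔ ¬P)) → (S ↔ ¬P))): β-rule — branch into ¬((Q ∨ ¬((¬R ∧ P) ↔ R)) ∨ S)  //  ((¬S ↔ ((R ∧ P) ↔ ¬P)) → (S ↔ ¬P)).
  branch 1 (add ¬((Q ∨ ¬((¬R ∧ P) ↔ R)) ∨ S)):
    ¬((Q ∨ ¬((¬R ∧ P) ↔ R)) ∨ S): α-rule — add ¬(Q ∨ ¬((¬R ∧ P) ↔ R)), ¬S.
    ¬(Q ∨ ¬((¬R ∧ P) ↔ R)): α-rule — add ¬Q, ¬¬((¬R ∧ P) ↔ R).
    ¬¬((¬R ∧ P) ↔ R): β-rule — branch into (¬R ∧ P), R  //  ¬(¬R ∧ P), ¬R.
      branch 1.1 (add (¬R ∧ P), R):
        (¬R ∧ P): α-rule — add ¬R, P.
        × closes — contains both R and ¬R.
      branch 1.2 (add ¬(¬R ∧ P), ¬R):
        ¬(¬R ∧ P): β-rule — branch into ¬¬R  //  ¬P.
          branch 1.2.1 (add ¬¬R):
            × closes — contains both R and ¬R.
          branch 1.2.2 (add ¬P):
            ○ open, literals {P=false, Q=false, R=false, S=false}.
  branch 2 (add ((¬S ↔ ((R ∧ P) ↔ ¬P)) → (S ↔ ¬P))):
    ((¬S ↔ ((R ∧ P) ↔ ¬P)) → (S ↔ ¬P)): β-rule — branch into ¬(¬S ↔ ((R ∧ P) ↔ ¬P))  //  (S ↔ ¬P).
      branch 2.1 (add ¬(¬S ↔ ((R ∧ P) ↔ ¬P))):
        ¬(¬S ↔ ((R ∧ P) ↔ ¬P)): β-rule — branch into ¬S, ¬((R ∧ P) ↔ ¬P)  //  ¬¬S, ((R ∧ P) ↔ ¬P).
          branch 2.1.1 (add ¬S, ¬((R ∧ P) ↔ ¬P)):
            ¬((R ∧ P) ↔ ¬P): β-rule — branch into (R ∧ P), ¬¬P  //  ¬(R ∧ P), ¬P.
              branch 2.1.1.1 (add (R ∧ P), ¬¬P):
                (R ∧ P): α-rule — add R, P.
                ○ open, literals {P=true, R=true, S=false}.
              branch 2.1.1.2 (add ¬(R ∧ P), ¬P):
                ¬(R ∧ P): β-rule — branch into ¬R  //  ¬P.
                  branch 2.1.1.2.1 (add ¬R):
                    ○ open, literals {P=false, R=false, S=false}.
                  branch 2.1.1.2.2 (add ¬P):
                    ○ open, literals {P=false, S=false}.
          branch 2.1.2 (add ¬¬S, ((R ∧ P) ↔ ¬P)):
            ((R ∧ P) ↔ ¬P): β-rule — branch into (R ∧ P), ¬P  //  ¬(R ∧ P), ¬¬P.
              branch 2.1.2.1 (add (R ∧ P), ¬P):
                (R ∧ P): α-rule — add R, P.
                × closes — contains both P and ¬P.
              branch 2.1.2.2 (add ¬(R ∧ P), ¬¬P):
                ¬(R ∧ P): β-rule — branch into ¬R  //  ¬P.
                  branch 2.1.2.2.1 (add ¬R):
                    ○ open, literals {P=true, R=false, S=true}.
                  branch 2.1.2.2.2 (add ¬P):
                    × closes — contains both P and ¬P.
      branch 2.2 (add (S ↔ ¬P)):
        (S ↔ ¬P): β-rule — branch into S, ¬P  //  ¬S, ¬¬P.
          branch 2.2.1 (add S, ¬P):
            ○ open, literals {P=false, S=true}.
          branch 2.2.2 (add ¬S, ¬¬P):
            ○ open, literals {P=true, S=false}.
4 branches closed, 7 open.
Each open branch fixes some atoms; the unmentioned ones are free. Counting distinct full assignments: branch {P=false, Q=false, R=false, S=false} (none free) contributes 1 new; branch {P=true, R=true, S=false} (Q) contributes 2 new; branch {P=false, R=false, S=false} (Q) contributes 1 new; branch {P=false, S=false} (Q, R) contributes 2 new; branch {P=true, R=false, S=true} (Q) contributes 2 new; branch {P=false, S=true} (Q, R) contributes 4 new; branch {P=true, S=false} (Q, R) contributes 2 new. Total: 14.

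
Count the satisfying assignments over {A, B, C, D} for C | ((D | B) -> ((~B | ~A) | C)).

14

Initial set: {(C | ((D | B) -> ((~B | ~A) | C)))}.
(C | ((D | B) -> ((~B | ~A) | C))): β-rule — branch into C  //  ((D | B) -> ((~B | ~A) | C)).
  branch 1 (add C):
    ○ open, literals {C=true}.
  branch 2 (add ((D | B) -> ((~B | ~A) | C))):
    ((D | B) -> ((~B | ~A) | C)): β-rule — branch into ~(D | B)  //  ((~B | ~A) | C).
      branch 2.1 (add ~(D | B)):
        ~(D | B): α-rule — add ~D, ~B.
        ○ open, literals {B=false, D=false}.
      branch 2.2 (add ((~B | ~A) | C)):
        ((~B | ~A) | C): β-rule — branch into (~B | ~A)  //  C.
          branch 2.2.1 (add (~B | ~A)):
            (~B | ~A): β-rule — branch into ~B  //  ~A.
              branch 2.2.1.1 (add ~B):
                ○ open, literals {B=false}.
              branch 2.2.1.2 (add ~A):
                ○ open, literals {A=false}.
          branch 2.2.2 (add C):
            ○ open, literals {C=true}.
0 branches closed, 5 open.
Each open branch fixes some atoms; the unmentioned ones are free. Counting distinct full assignments: branch {C=true} (A, B, D) contributes 8 new; branch {B=false, D=false} (A, C) contributes 2 new; branch {B=false} (A, C, D) contributes 2 new; branch {A=false} (B, C, D) contributes 2 new; branch {C=true} (A, B, D) contributes 0 new. Total: 14.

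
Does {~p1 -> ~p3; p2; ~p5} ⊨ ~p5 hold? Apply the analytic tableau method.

Initial set: {(~p1 -> ~p3); p2; ~p5; ~~p5}.
× closes — contains both p5 and ~p5.
All 1 branch closes.
Every branch closed, so the premises entail the conclusion.

Yes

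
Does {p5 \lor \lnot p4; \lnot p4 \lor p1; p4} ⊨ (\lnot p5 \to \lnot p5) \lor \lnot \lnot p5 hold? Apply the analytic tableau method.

Yes

Initial set: {(p5 \lor \lnot p4); (\lnot p4 \lor p1); p4; \lnot ((\lnot p5 \to \lnot p5) \lor \lnot \lnot p5)}.
\lnot ((\lnot p5 \to \lnot p5) \lor \lnot \lnot p5): α-rule — add \lnot (\lnot p5 \to \lnot p5), \lnot \lnot \lnot p5.
\lnot (\lnot p5 \to \lnot p5): α-rule — add \lnot p5, \lnot \lnot p5.
× closes — contains both p5 and \lnot p5.
All 1 branch closes.
Every branch closed, so the premises entail the conclusion.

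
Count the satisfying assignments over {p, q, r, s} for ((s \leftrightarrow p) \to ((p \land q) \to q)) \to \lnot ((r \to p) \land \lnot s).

Initial set: {T (((s \leftrightarrow p) \to ((p \land q) \to q)) \to \lnot ((r \to p) \land \lnot s))}.
T (((s \leftrightarrow p) \to ((p \land q) \to q)) \to \lnot ((r \to p) \land \lnot s)): β-rule — branch into F ((s \leftrightarrow p) \to ((p \land q) \to q))  //  T \lnot ((r \to p) \land \lnot s).
  branch 1 (add F ((s \leftrightarrow p) \to ((p \land q) \to q))):
    F ((s \leftrightarrow p) \to ((p \land q) \to q)): α-rule — add T (s \leftrightarrow p), F ((p \land q) \to q).
    F ((p \land q) \to q): α-rule — add T (p \land q), F q.
    T (p \land q): α-rule — add T p, T q.
    × closes — contains both q and \lnot q.
  branch 2 (add T \lnot ((r \to p) \land \lnot s)):
    T \lnot ((r \to p) \land \lnot s): β-rule — branch into F (r \to p)  //  F \lnot s.
      branch 2.1 (add F (r \to p)):
        F (r \to p): α-rule — add T r, F p.
        ○ open, literals {p=false, r=true}.
      branch 2.2 (add F \lnot s):
        ○ open, literals {s=true}.
1 branch closed, 2 open.
Each open branch fixes some atoms; the unmentioned ones are free. Counting distinct full assignments: branch {p=false, r=true} (q, s) contributes 4 new; branch {s=true} (p, q, r) contributes 6 new. Total: 10.

10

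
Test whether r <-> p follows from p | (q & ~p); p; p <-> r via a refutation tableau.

Yes

Initial set: {T (p | (q & ~p)); T p; T (p <-> r); F (r <-> p)}.
T (p | (q & ~p)): β-rule — branch into T p  //  T (q & ~p).
  branch 1 (add T p):
    T (p <-> r): β-rule — branch into T p, T r  //  F p, F r.
      branch 1.1 (add T p, T r):
        F (r <-> p): β-rule — branch into T r, F p  //  F r, T p.
          branch 1.1.1 (add T r, F p):
            × closes — contains both p and ~p.
          branch 1.1.2 (add F r, T p):
            × closes — contains both r and ~r.
      branch 1.2 (add F p, F r):
        × closes — contains both p and ~p.
  branch 2 (add T (q & ~p)):
    T (q & ~p): α-rule — add T q, T ~p.
    × closes — contains both p and ~p.
All 4 branches close.
Every branch closed, so the premises entail the conclusion.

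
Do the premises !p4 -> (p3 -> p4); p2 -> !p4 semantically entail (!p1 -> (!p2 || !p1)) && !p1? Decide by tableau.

No

Initial set: {(!p4 -> (p3 -> p4)); (p2 -> !p4); !((!p1 -> (!p2 || !p1)) && !p1)}.
(!p4 -> (p3 -> p4)): β-rule — branch into !!p4  //  (p3 -> p4).
  branch 1 (add !!p4):
    (p2 -> !p4): β-rule — branch into !p2  //  !p4.
      branch 1.1 (add !p2):
        !((!p1 -> (!p2 || !p1)) && !p1): β-rule — branch into !(!p1 -> (!p2 || !p1))  //  !!p1.
          branch 1.1.1 (add !(!p1 -> (!p2 || !p1))):
            !(!p1 -> (!p2 || !p1)): α-rule — add !p1, !(!p2 || !p1).
            !(!p2 || !p1): α-rule — add !!p2, !!p1.
            × closes — contains both p2 and !p2.
          branch 1.1.2 (add !!p1):
            ○ open, literals {p1=1, p2=0, p4=1}.
      branch 1.2 (add !p4):
        × closes — contains both p4 and !p4.
  branch 2 (add (p3 -> p4)):
    (p2 -> !p4): β-rule — branch into !p2  //  !p4.
      branch 2.1 (add !p2):
        !((!p1 -> (!p2 || !p1)) && !p1): β-rule — branch into !(!p1 -> (!p2 || !p1))  //  !!p1.
          branch 2.1.1 (add !(!p1 -> (!p2 || !p1))):
            !(!p1 -> (!p2 || !p1)): α-rule — add !p1, !(!p2 || !p1).
            !(!p2 || !p1): α-rule — add !!p2, !!p1.
            × closes — contains both p2 and !p2.
          branch 2.1.2 (add !!p1):
            (p3 -> p4): β-rule — branch into !p3  //  p4.
              branch 2.1.2.1 (add !p3):
                ○ open, literals {p1=1, p2=0, p3=0}.
              branch 2.1.2.2 (add p4):
                ○ open, literals {p1=1, p2=0, p4=1}.
      branch 2.2 (add !p4):
        !((!p1 -> (!p2 || !p1)) && !p1): β-rule — branch into !(!p1 -> (!p2 || !p1))  //  !!p1.
          branch 2.2.1 (add !(!p1 -> (!p2 || !p1))):
            !(!p1 -> (!p2 || !p1)): α-rule — add !p1, !(!p2 || !p1).
            !(!p2 || !p1): α-rule — add !!p2, !!p1.
            × closes — contains both p1 and !p1.
          branch 2.2.2 (add !!p1):
            (p3 -> p4): β-rule — branch into !p3  //  p4.
              branch 2.2.2.1 (add !p3):
                ○ open, literals {p1=1, p3=0, p4=0}.
              branch 2.2.2.2 (add p4):
                × closes — contains both p4 and !p4.
5 branches closed, 4 open.
An open branch gives a countermodel: p1=1, p2=0, p4=1 (unmentioned atoms arbitrary); the premises hold there but the conclusion fails.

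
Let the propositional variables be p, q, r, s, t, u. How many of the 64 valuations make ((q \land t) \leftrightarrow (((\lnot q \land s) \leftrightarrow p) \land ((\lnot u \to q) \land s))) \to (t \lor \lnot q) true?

52

Initial set: {T (((q \land t) \leftrightarrow (((\lnot q \land s) \leftrightarrow p) \land ((\lnot u \to q) \land s))) \to (t \lor \lnot q))}.
T (((q \land t) \leftrightarrow (((\lnot q \land s) \leftrightarrow p) \land ((\lnot u \to q) \land s))) \to (t \lor \lnot q)): β-rule — branch into F ((q \land t) \leftrightarrow (((\lnot q \land s) \leftrightarrow p) \land ((\lnot u \to q) \land s)))  //  T (t \lor \lnot q).
  branch 1 (add F ((q \land t) \leftrightarrow (((\lnot q \land s) \leftrightarrow p) \land ((\lnot u \to q) \land s)))):
    F ((q \land t) \leftrightarrow (((\lnot q \land s) \leftrightarrow p) \land ((\lnot u \to q) \land s))): β-rule — branch into T (q \land t), F (((\lnot q \land s) \leftrightarrow p) \land ((\lnot u \to q) \land s))  //  F (q \land t), T (((\lnot q \land s) \leftrightarrow p) \land ((\lnot u \to q) \land s)).
      branch 1.1 (add T (q \land t), F (((\lnot q \land s) \leftrightarrow p) \land ((\lnot u \to q) \land s))):
        T (q \land t): α-rule — add T q, T t.
        F (((\lnot q \land s) \leftrightarrow p) \land ((\lnot u \to q) \land s)): β-rule — branch into F ((\lnot q \land s) \leftrightarrow p)  //  F ((\lnot u \to q) \land s).
          branch 1.1.1 (add F ((\lnot q \land s) \leftrightarrow p)):
            F ((\lnot q \land s) \leftrightarrow p): β-rule — branch into T (\lnot q \land s), F p  //  F (\lnot q \land s), T p.
              branch 1.1.1.1 (add T (\lnot q \land s), F p):
                T (\lnot q \land s): α-rule — add T \lnot q, T s.
                × closes — contains both q and \lnot q.
              branch 1.1.1.2 (add F (\lnot q \land s), T p):
                F (\lnot q \land s): β-rule — branch into F \lnot q  //  F s.
                  branch 1.1.1.2.1 (add F \lnot q):
                    ○ open, literals {p=true, q=true, t=true}.
                  branch 1.1.1.2.2 (add F s):
                    ○ open, literals {p=true, q=true, s=false, t=true}.
          branch 1.1.2 (add F ((\lnot u \to q) \land s)):
            F ((\lnot u \to q) \land s): β-rule — branch into F (\lnot u \to q)  //  F s.
              branch 1.1.2.1 (add F (\lnot u \to q)):
                F (\lnot u \to q): α-rule — add T \lnot u, F q.
                × closes — contains both q and \lnot q.
              branch 1.1.2.2 (add F s):
                ○ open, literals {q=true, s=false, t=true}.
      branch 1.2 (add F (q \land t), T (((\lnot q \land s) \leftrightarrow p) \land ((\lnot u \to q) \land s))):
        T (((\lnot q \land s) \leftrightarrow p) \land ((\lnot u \to q) \land s)): α-rule — add T ((\lnot q \land s) \leftrightarrow p), T ((\lnot u \to q) \land s).
        T ((\lnot u \to q) \land s): α-rule — add T (\lnot u \to q), T s.
        F (q \land t): β-rule — branch into F q  //  F t.
          branch 1.2.1 (add F q):
            T ((\lnot q \land s) \leftrightarrow p): β-rule — branch into T (\lnot q \land s), T p  //  F (\lnot q \land s), F p.
              branch 1.2.1.1 (add T (\lnot q \land s), T p):
                T (\lnot q \land s): α-rule — add T \lnot q, T s.
                T (\lnot u \to q): β-rule — branch into F \lnot u  //  T q.
                  branch 1.2.1.1.1 (add F \lnot u):
                    ○ open, literals {p=true, q=false, s=true, u=true}.
                  branch 1.2.1.1.2 (add T q):
                    × closes — contains both q and \lnot q.
              branch 1.2.1.2 (add F (\lnot q \land s), F p):
                T (\lnot u \to q): β-rule — branch into F \lnot u  //  T q.
                  branch 1.2.1.2.1 (add F \lnot u):
                    F (\lnot q \land s): β-rule — branch into F \lnot q  //  F s.
                      branch 1.2.1.2.1.1 (add F \lnot q):
                        × closes — contains both q and \lnot q.
                      branch 1.2.1.2.1.2 (add F s):
                        × closes — contains both s and \lnot s.
                  branch 1.2.1.2.2 (add T q):
                    × closes — contains both q and \lnot q.
          branch 1.2.2 (add F t):
            T ((\lnot q \land s) \leftrightarrow p): β-rule — branch into T (\lnot q \land s), T p  //  F (\lnot q \land s), F p.
              branch 1.2.2.1 (add T (\lnot q \land s), T p):
                T (\lnot q \land s): α-rule — add T \lnot q, T s.
                T (\lnot u \to q): β-rule — branch into F \lnot u  //  T q.
                  branch 1.2.2.1.1 (add F \lnot u):
                    ○ open, literals {p=true, q=false, s=true, t=false, u=true}.
                  branch 1.2.2.1.2 (add T q):
                    × closes — contains both q and \lnot q.
              branch 1.2.2.2 (add F (\lnot q \land s), F p):
                T (\lnot u \to q): β-rule — branch into F \lnot u  //  T q.
                  branch 1.2.2.2.1 (add F \lnot u):
                    F (\lnot q \land s): β-rule — branch into F \lnot q  //  F s.
                      branch 1.2.2.2.1.1 (add F \lnot q):
                        ○ open, literals {p=false, q=true, s=true, t=false, u=true}.
                      branch 1.2.2.2.1.2 (add F s):
                        × closes — contains both s and \lnot s.
                  branch 1.2.2.2.2 (add T q):
                    F (\lnot q \land s): β-rule — branch into F \lnot q  //  F s.
                      branch 1.2.2.2.2.1 (add F \lnot q):
                        ○ open, literals {p=false, q=true, s=true, t=false}.
                      branch 1.2.2.2.2.2 (add F s):
                        × closes — contains both s and \lnot s.
  branch 2 (add T (t \lor \lnot q)):
    T (t \lor \lnot q): β-rule — branch into T t  //  T \lnot q.
      branch 2.1 (add T t):
        ○ open, literals {t=true}.
      branch 2.2 (add T \lnot q):
        ○ open, literals {q=false}.
9 branches closed, 9 open.
Each open branch fixes some atoms; the unmentioned ones are free. Counting distinct full assignments: branch {p=true, q=true, t=true} (r, s, u) contributes 8 new; branch {p=true, q=true, s=false, t=true} (r, u) contributes 0 new; branch {q=true, s=false, t=true} (p, r, u) contributes 4 new; branch {p=true, q=false, s=true, u=true} (r, t) contributes 4 new; branch {p=true, q=false, s=true, t=false, u=true} (r) contributes 0 new; branch {p=false, q=true, s=true, t=false, u=true} (r) contributes 2 new; branch {p=false, q=true, s=true, t=false} (r, u) contributes 2 new; branch {t=true} (p, q, r, s, u) contributes 18 new; branch {q=false} (p, r, s, t, u) contributes 14 new. Total: 52.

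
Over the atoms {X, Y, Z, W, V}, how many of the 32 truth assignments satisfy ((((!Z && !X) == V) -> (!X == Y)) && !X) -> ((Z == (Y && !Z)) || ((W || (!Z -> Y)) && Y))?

Initial set: {T (((((!Z && !X) == V) -> (!X == Y)) && !X) -> ((Z == (Y && !Z)) || ((W || (!Z -> Y)) && Y)))}.
T (((((!Z && !X) == V) -> (!X == Y)) && !X) -> ((Z == (Y && !Z)) || ((W || (!Z -> Y)) && Y))): β-rule — branch into F ((((!Z && !X) == V) -> (!X == Y)) && !X)  //  T ((Z == (Y && !Z)) || ((W || (!Z -> Y)) && Y)).
  branch 1 (add F ((((!Z && !X) == V) -> (!X == Y)) && !X)):
    F ((((!Z && !X) == V) -> (!X == Y)) && !X): β-rule — branch into F (((!Z && !X) == V) -> (!X == Y))  //  F !X.
      branch 1.1 (add F (((!Z && !X) == V) -> (!X == Y))):
        F (((!Z && !X) == V) -> (!X == Y)): α-rule — add T ((!Z && !X) == V), F (!X == Y).
        T ((!Z && !X) == V): β-rule — branch into T (!Z && !X), T V  //  F (!Z && !X), F V.
          branch 1.1.1 (add T (!Z && !X), T V):
            T (!Z && !X): α-rule — add T !Z, T !X.
            F (!X == Y): β-rule — branch into T !X, F Y  //  F !X, T Y.
              branch 1.1.1.1 (add T !X, F Y):
                ○ open, literals {V=true, X=false, Y=false, Z=false}.
              branch 1.1.1.2 (add F !X, T Y):
                × closes — contains both X and !X.
          branch 1.1.2 (add F (!Z && !X), F V):
            F (!X == Y): β-rule — branch into T !X, F Y  //  F !X, T Y.
              branch 1.1.2.1 (add T !X, F Y):
                F (!Z && !X): β-rule — branch into F !Z  //  F !X.
                  branch 1.1.2.1.1 (add F !Z):
                    ○ open, literals {V=false, X=false, Y=false, Z=true}.
                  branch 1.1.2.1.2 (add F !X):
                    × closes — contains both X and !X.
              branch 1.1.2.2 (add F !X, T Y):
                F (!Z && !X): β-rule — branch into F !Z  //  F !X.
                  branch 1.1.2.2.1 (add F !Z):
                    ○ open, literals {V=false, X=true, Y=true, Z=true}.
                  branch 1.1.2.2.2 (add F !X):
                    ○ open, literals {V=false, X=true, Y=true}.
      branch 1.2 (add F !X):
        ○ open, literals {X=true}.
  branch 2 (add T ((Z == (Y && !Z)) || ((W || (!Z -> Y)) && Y))):
    T ((Z == (Y && !Z)) || ((W || (!Z -> Y)) && Y)): β-rule — branch into T (Z == (Y && !Z))  //  T ((W || (!Z -> Y)) && Y).
      branch 2.1 (add T (Z == (Y && !Z))):
        T (Z == (Y && !Z)): β-rule — branch into T Z, T (Y && !Z)  //  F Z, F (Y && !Z).
          branch 2.1.1 (add T Z, T (Y && !Z)):
            T (Y && !Z): α-rule — add T Y, T !Z.
            × closes — contains both Z and !Z.
          branch 2.1.2 (add F Z, F (Y && !Z)):
            F (Y && !Z): β-rule — branch into F Y  //  F !Z.
              branch 2.1.2.1 (add F Y):
                ○ open, literals {Y=false, Z=false}.
              branch 2.1.2.2 (add F !Z):
                × closes — contains both Z and !Z.
      branch 2.2 (add T ((W || (!Z -> Y)) && Y)):
        T ((W || (!Z -> Y)) && Y): α-rule — add T (W || (!Z -> Y)), T Y.
        T (W || (!Z -> Y)): β-rule — branch into T W  //  T (!Z -> Y).
          branch 2.2.1 (add T W):
            ○ open, literals {W=true, Y=true}.
          branch 2.2.2 (add T (!Z -> Y)):
            T (!Z -> Y): β-rule — branch into F !Z  //  T Y.
              branch 2.2.2.1 (add F !Z):
                ○ open, literals {Y=true, Z=true}.
              branch 2.2.2.2 (add T Y):
                ○ open, literals {Y=true}.
4 branches closed, 9 open.
Each open branch fixes some atoms; the unmentioned ones are free. Counting distinct full assignments: branch {V=true, X=false, Y=false, Z=false} (W) contributes 2 new; branch {V=false, X=false, Y=false, Z=true} (W) contributes 2 new; branch {V=false, X=true, Y=true, Z=true} (W) contributes 2 new; branch {V=false, X=true, Y=true} (Z, W) contributes 2 new; branch {X=true} (Y, Z, W, V) contributes 12 new; branch {Y=false, Z=false} (X, W, V) contributes 2 new; branch {W=true, Y=true} (X, Z, V) contributes 4 new; branch {Y=true, Z=true} (X, W, V) contributes 2 new; branch {Y=true} (X, Z, W, V) contributes 2 new. Total: 30.

30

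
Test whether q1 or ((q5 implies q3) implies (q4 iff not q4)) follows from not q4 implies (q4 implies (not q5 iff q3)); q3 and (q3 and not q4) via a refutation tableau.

Initial set: {(not q4 implies (q4 implies (not q5 iff q3))); (q3 and (q3 and not q4)); not (q1 or ((q5 implies q3) implies (q4 iff not q4)))}.
(q3 and (q3 and not q4)): α-rule — add q3, (q3 and not q4).
not (q1 or ((q5 implies q3) implies (q4 iff not q4))): α-rule — add not q1, not ((q5 implies q3) implies (q4 iff not q4)).
(q3 and not q4): α-rule — add q3, not q4.
not ((q5 implies q3) implies (q4 iff not q4)): α-rule — add (q5 implies q3), not (q4 iff not q4).
(not q4 implies (q4 implies (not q5 iff q3))): β-rule — branch into not not q4  //  (q4 implies (not q5 iff q3)).
  branch 1 (add not not q4):
    × closes — contains both q4 and not q4.
  branch 2 (add (q4 implies (not q5 iff q3))):
    (q5 implies q3): β-rule — branch into not q5  //  q3.
      branch 2.1 (add not q5):
        not (q4 iff not q4): β-rule — branch into q4, not not q4  //  not q4, not q4.
          branch 2.1.1 (add q4, not not q4):
            × closes — contains both q4 and not q4.
          branch 2.1.2 (add not q4, not q4):
            (q4 implies (not q5 iff q3)): β-rule — branch into not q4  //  (not q5 iff q3).
              branch 2.1.2.1 (add not q4):
                ○ open, literals {q1=0, q3=1, q4=0, q5=0}.
              branch 2.1.2.2 (add (not q5 iff q3)):
                (not q5 iff q3): β-rule — branch into not q5, q3  //  not not q5, not q3.
                  branch 2.1.2.2.1 (add not q5, q3):
                    ○ open, literals {q1=0, q3=1, q4=0, q5=0}.
                  branch 2.1.2.2.2 (add not not q5, not q3):
                    × closes — contains both q5 and not q5.
      branch 2.2 (add q3):
        not (q4 iff not q4): β-rule — branch into q4, not not q4  //  not q4, not q4.
          branch 2.2.1 (add q4, not not q4):
            × closes — contains both q4 and not q4.
          branch 2.2.2 (add not q4, not q4):
            (q4 implies (not q5 iff q3)): β-rule — branch into not q4  //  (not q5 iff q3).
              branch 2.2.2.1 (add not q4):
                ○ open, literals {q1=0, q3=1, q4=0}.
              branch 2.2.2.2 (add (not q5 iff q3)):
                (not q5 iff q3): β-rule — branch into not q5, q3  //  not not q5, not q3.
                  branch 2.2.2.2.1 (add not q5, q3):
                    ○ open, literals {q1=0, q3=1, q4=0, q5=0}.
                  branch 2.2.2.2.2 (add not not q5, not q3):
                    × closes — contains both q3 and not q3.
5 branches closed, 4 open.
An open branch gives a countermodel: q1=0, q3=1, q4=0, q5=0 (unmentioned atoms arbitrary); the premises hold there but the conclusion fails.

No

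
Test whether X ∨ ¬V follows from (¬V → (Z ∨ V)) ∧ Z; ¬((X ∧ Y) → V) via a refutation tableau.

Yes

Initial set: {((¬V → (Z ∨ V)) ∧ Z); ¬((X ∧ Y) → V); ¬(X ∨ ¬V)}.
((¬V → (Z ∨ V)) ∧ Z): α-rule — add (¬V → (Z ∨ V)), Z.
¬((X ∧ Y) → V): α-rule — add (X ∧ Y), ¬V.
¬(X ∨ ¬V): α-rule — add ¬X, ¬¬V.
× closes — contains both V and ¬V.
All 1 branch closes.
Every branch closed, so the premises entail the conclusion.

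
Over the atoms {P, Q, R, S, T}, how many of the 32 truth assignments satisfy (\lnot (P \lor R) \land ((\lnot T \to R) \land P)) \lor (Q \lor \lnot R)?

Initial set: {((\lnot (P \lor R) \land ((\lnot T \to R) \land P)) \lor (Q \lor \lnot R))}.
((\lnot (P \lor R) \land ((\lnot T \to R) \land P)) \lor (Q \lor \lnot R)): β-rule — branch into (\lnot (P \lor R) \land ((\lnot T \to R) \land P))  //  (Q \lor \lnot R).
  branch 1 (add (\lnot (P \lor R) \land ((\lnot T \to R) \land P))):
    (\lnot (P \lor R) \land ((\lnot T \to R) \land P)): α-rule — add \lnot (P \lor R), ((\lnot T \to R) \land P).
    \lnot (P \lor R): α-rule — add \lnot P, \lnot R.
    ((\lnot T \to R) \land P): α-rule — add (\lnot T \to R), P.
    × closes — contains both P and \lnot P.
  branch 2 (add (Q \lor \lnot R)):
    (Q \lor \lnot R): β-rule — branch into Q  //  \lnot R.
      branch 2.1 (add Q):
        ○ open, literals {Q=true}.
      branch 2.2 (add \lnot R):
        ○ open, literals {R=false}.
1 branch closed, 2 open.
Each open branch fixes some atoms; the unmentioned ones are free. Counting distinct full assignments: branch {Q=true} (P, R, S, T) contributes 16 new; branch {R=false} (P, Q, S, T) contributes 8 new. Total: 24.

24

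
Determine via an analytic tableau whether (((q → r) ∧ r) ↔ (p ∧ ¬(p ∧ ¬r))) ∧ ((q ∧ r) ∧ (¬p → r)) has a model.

Satisfiable

Initial set: {((((q → r) ∧ r) ↔ (p ∧ ¬(p ∧ ¬r))) ∧ ((q ∧ r) ∧ (¬p → r)))}.
((((q → r) ∧ r) ↔ (p ∧ ¬(p ∧ ¬r))) ∧ ((q ∧ r) ∧ (¬p → r))): α-rule — add (((q → r) ∧ r) ↔ (p ∧ ¬(p ∧ ¬r))), ((q ∧ r) ∧ (¬p → r)).
((q ∧ r) ∧ (¬p → r)): α-rule — add (q ∧ r), (¬p → r).
(q ∧ r): α-rule — add q, r.
(((q → r) ∧ r) ↔ (p ∧ ¬(p ∧ ¬r))): β-rule — branch into ((q → r) ∧ r), (p ∧ ¬(p ∧ ¬r))  //  ¬((q → r) ∧ r), ¬(p ∧ ¬(p ∧ ¬r)).
  branch 1 (add ((q → r) ∧ r), (p ∧ ¬(p ∧ ¬r))):
    ((q → r) ∧ r): α-rule — add (q → r), r.
    (p ∧ ¬(p ∧ ¬r)): α-rule — add p, ¬(p ∧ ¬r).
    (¬p → r): β-rule — branch into ¬¬p  //  r.
      branch 1.1 (add ¬¬p):
        (q → r): β-rule — branch into ¬q  //  r.
          branch 1.1.1 (add ¬q):
            × closes — contains both q and ¬q.
          branch 1.1.2 (add r):
            ¬(p ∧ ¬r): β-rule — branch into ¬p  //  ¬¬r.
              branch 1.1.2.1 (add ¬p):
                × closes — contains both p and ¬p.
              branch 1.1.2.2 (add ¬¬r):
                ○ open, literals {p=true, q=true, r=true}.
      branch 1.2 (add r):
        (q → r): β-rule — branch into ¬q  //  r.
          branch 1.2.1 (add ¬q):
            × closes — contains both q and ¬q.
          branch 1.2.2 (add r):
            ¬(p ∧ ¬r): β-rule — branch into ¬p  //  ¬¬r.
              branch 1.2.2.1 (add ¬p):
                × closes — contains both p and ¬p.
              branch 1.2.2.2 (add ¬¬r):
                ○ open, literals {p=true, q=true, r=true}.
  branch 2 (add ¬((q → r) ∧ r), ¬(p ∧ ¬(p ∧ ¬r))):
    (¬p → r): β-rule — branch into ¬¬p  //  r.
      branch 2.1 (add ¬¬p):
        ¬((q → r) ∧ r): β-rule — branch into ¬(q → r)  //  ¬r.
          branch 2.1.1 (add ¬(q → r)):
            ¬(q → r): α-rule — add q, ¬r.
            × closes — contains both r and ¬r.
          branch 2.1.2 (add ¬r):
            × closes — contains both r and ¬r.
      branch 2.2 (add r):
        ¬((q → r) ∧ r): β-rule — branch into ¬(q → r)  //  ¬r.
          branch 2.2.1 (add ¬(q → r)):
            ¬(q → r): α-rule — add q, ¬r.
            × closes — contains both r and ¬r.
          branch 2.2.2 (add ¬r):
            × closes — contains both r and ¬r.
8 branches closed, 2 open.
An open branch gives a satisfying assignment: p=true, q=true, r=true.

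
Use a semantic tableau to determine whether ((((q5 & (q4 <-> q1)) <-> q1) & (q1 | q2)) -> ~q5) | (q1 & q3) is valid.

Assume the negation and expand:
Initial set: {F (((((q5 & (q4 <-> q1)) <-> q1) & (q1 | q2)) -> ~q5) | (q1 & q3))}.
F (((((q5 & (q4 <-> q1)) <-> q1) & (q1 | q2)) -> ~q5) | (q1 & q3)): α-rule — add F ((((q5 & (q4 <-> q1)) <-> q1) & (q1 | q2)) -> ~q5), F (q1 & q3).
F ((((q5 & (q4 <-> q1)) <-> q1) & (q1 | q2)) -> ~q5): α-rule — add T (((q5 & (q4 <-> q1)) <-> q1) & (q1 | q2)), F ~q5.
T (((q5 & (q4 <-> q1)) <-> q1) & (q1 | q2)): α-rule — add T ((q5 & (q4 <-> q1)) <-> q1), T (q1 | q2).
F (q1 & q3): β-rule — branch into F q1  //  F q3.
  branch 1 (add F q1):
    T ((q5 & (q4 <-> q1)) <-> q1): β-rule — branch into T (q5 & (q4 <-> q1)), T q1  //  F (q5 & (q4 <-> q1)), F q1.
      branch 1.1 (add T (q5 & (q4 <-> q1)), T q1):
        × closes — contains both q1 and ~q1.
      branch 1.2 (add F (q5 & (q4 <-> q1)), F q1):
        T (q1 | q2): β-rule — branch into T q1  //  T q2.
          branch 1.2.1 (add T q1):
            × closes — contains both q1 and ~q1.
          branch 1.2.2 (add T q2):
            F (q5 & (q4 <-> q1)): β-rule — branch into F q5  //  F (q4 <-> q1).
              branch 1.2.2.1 (add F q5):
                × closes — contains both q5 and ~q5.
              branch 1.2.2.2 (add F (q4 <-> q1)):
                F (q4 <-> q1): β-rule — branch into T q4, F q1  //  F q4, T q1.
                  branch 1.2.2.2.1 (add T q4, F q1):
                    ○ open, literals {q1=F, q2=T, q4=T, q5=T}.
                  branch 1.2.2.2.2 (add F q4, T q1):
                    × closes — contains both q1 and ~q1.
  branch 2 (add F q3):
    T ((q5 & (q4 <-> q1)) <-> q1): β-rule — branch into T (q5 & (q4 <-> q1)), T q1  //  F (q5 & (q4 <-> q1)), F q1.
      branch 2.1 (add T (q5 & (q4 <-> q1)), T q1):
        T (q5 & (q4 <-> q1)): α-rule — add T q5, T (q4 <-> q1).
        T (q1 | q2): β-rule — branch into T q1  //  T q2.
          branch 2.1.1 (add T q1):
            T (q4 <-> q1): β-rule — branch into T q4, T q1  //  F q4, F q1.
              branch 2.1.1.1 (add T q4, T q1):
                ○ open, literals {q1=T, q3=F, q4=T, q5=T}.
              branch 2.1.1.2 (add F q4, F q1):
                × closes — contains both q1 and ~q1.
          branch 2.1.2 (add T q2):
            T (q4 <-> q1): β-rule — branch into T q4, T q1  //  F q4, F q1.
              branch 2.1.2.1 (add T q4, T q1):
                ○ open, literals {q1=T, q2=T, q3=F, q4=T, q5=T}.
              branch 2.1.2.2 (add F q4, F q1):
                × closes — contains both q1 and ~q1.
      branch 2.2 (add F (q5 & (q4 <-> q1)), F q1):
        T (q1 | q2): β-rule — branch into T q1  //  T q2.
          branch 2.2.1 (add T q1):
            × closes — contains both q1 and ~q1.
          branch 2.2.2 (add T q2):
            F (q5 & (q4 <-> q1)): β-rule — branch into F q5  //  F (q4 <-> q1).
              branch 2.2.2.1 (add F q5):
                × closes — contains both q5 and ~q5.
              branch 2.2.2.2 (add F (q4 <-> q1)):
                F (q4 <-> q1): β-rule — branch into T q4, F q1  //  F q4, T q1.
                  branch 2.2.2.2.1 (add T q4, F q1):
                    ○ open, literals {q1=F, q2=T, q3=F, q4=T, q5=T}.
                  branch 2.2.2.2.2 (add F q4, T q1):
                    × closes — contains both q1 and ~q1.
9 branches closed, 4 open.
An open branch gives a countermodel: q1=F, q2=T, q4=T, q5=T (unmentioned atoms arbitrary); under it the original formula is false.

Not valid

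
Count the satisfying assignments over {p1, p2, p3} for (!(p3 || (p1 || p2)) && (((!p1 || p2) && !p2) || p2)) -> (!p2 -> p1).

Initial set: {T ((!(p3 || (p1 || p2)) && (((!p1 || p2) && !p2) || p2)) -> (!p2 -> p1))}.
T ((!(p3 || (p1 || p2)) && (((!p1 || p2) && !p2) || p2)) -> (!p2 -> p1)): β-rule — branch into F (!(p3 || (p1 || p2)) && (((!p1 || p2) && !p2) || p2))  //  T (!p2 -> p1).
  branch 1 (add F (!(p3 || (p1 || p2)) && (((!p1 || p2) && !p2) || p2))):
    F (!(p3 || (p1 || p2)) && (((!p1 || p2) && !p2) || p2)): β-rule — branch into F !(p3 || (p1 || p2))  //  F (((!p1 || p2) && !p2) || p2).
      branch 1.1 (add F !(p3 || (p1 || p2))):
        F !(p3 || (p1 || p2)): β-rule — branch into T p3  //  T (p1 || p2).
          branch 1.1.1 (add T p3):
            ○ open, literals {p3=1}.
          branch 1.1.2 (add T (p1 || p2)):
            T (p1 || p2): β-rule — branch into T p1  //  T p2.
              branch 1.1.2.1 (add T p1):
                ○ open, literals {p1=1}.
              branch 1.1.2.2 (add T p2):
                ○ open, literals {p2=1}.
      branch 1.2 (add F (((!p1 || p2) && !p2) || p2)):
        F (((!p1 || p2) && !p2) || p2): α-rule — add F ((!p1 || p2) && !p2), F p2.
        F ((!p1 || p2) && !p2): β-rule — branch into F (!p1 || p2)  //  F !p2.
          branch 1.2.1 (add F (!p1 || p2)):
            F (!p1 || p2): α-rule — add F !p1, F p2.
            ○ open, literals {p1=1, p2=0}.
          branch 1.2.2 (add F !p2):
            × closes — contains both p2 and !p2.
  branch 2 (add T (!p2 -> p1)):
    T (!p2 -> p1): β-rule — branch into F !p2  //  T p1.
      branch 2.1 (add F !p2):
        ○ open, literals {p2=1}.
      branch 2.2 (add T p1):
        ○ open, literals {p1=1}.
1 branch closed, 6 open.
Each open branch fixes some atoms; the unmentioned ones are free. Counting distinct full assignments: branch {p3=1} (p1, p2) contributes 4 new; branch {p1=1} (p2, p3) contributes 2 new; branch {p2=1} (p1, p3) contributes 1 new; branch {p1=1, p2=0} (p3) contributes 0 new; branch {p2=1} (p1, p3) contributes 0 new; branch {p1=1} (p2, p3) contributes 0 new. Total: 7.

7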